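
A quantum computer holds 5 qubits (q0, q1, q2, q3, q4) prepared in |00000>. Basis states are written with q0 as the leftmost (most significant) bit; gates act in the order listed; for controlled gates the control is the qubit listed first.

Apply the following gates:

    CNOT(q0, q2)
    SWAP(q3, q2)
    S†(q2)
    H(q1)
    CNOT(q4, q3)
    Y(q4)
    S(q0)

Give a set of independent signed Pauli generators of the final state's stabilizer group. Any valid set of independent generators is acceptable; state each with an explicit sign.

The final state is stabilized by the group generated by +IXIII, +ZIIII, +IIZII, +IIIZI, -IIIIZ; other independent generating sets are equally valid.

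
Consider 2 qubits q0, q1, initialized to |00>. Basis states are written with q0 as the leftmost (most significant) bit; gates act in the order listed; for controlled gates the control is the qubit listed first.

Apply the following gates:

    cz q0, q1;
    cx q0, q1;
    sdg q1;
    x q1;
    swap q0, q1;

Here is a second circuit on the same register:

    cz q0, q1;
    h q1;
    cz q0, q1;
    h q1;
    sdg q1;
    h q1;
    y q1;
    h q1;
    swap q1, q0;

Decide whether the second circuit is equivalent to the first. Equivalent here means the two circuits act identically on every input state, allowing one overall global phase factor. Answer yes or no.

No: there is an input state on which the two circuits produce genuinely different outputs (not merely differing by a phase).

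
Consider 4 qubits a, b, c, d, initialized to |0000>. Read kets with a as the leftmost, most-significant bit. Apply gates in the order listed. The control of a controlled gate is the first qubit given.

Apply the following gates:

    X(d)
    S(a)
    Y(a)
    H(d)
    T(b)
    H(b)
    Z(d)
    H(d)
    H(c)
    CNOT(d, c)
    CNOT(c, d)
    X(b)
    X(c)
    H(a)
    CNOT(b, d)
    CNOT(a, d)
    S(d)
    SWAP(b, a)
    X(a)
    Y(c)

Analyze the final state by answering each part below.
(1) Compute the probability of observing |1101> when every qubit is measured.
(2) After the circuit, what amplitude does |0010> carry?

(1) A full measurement returns |1101> with probability 1/8.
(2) The final state's coefficient on |0010> equals -sqrt(2)/4.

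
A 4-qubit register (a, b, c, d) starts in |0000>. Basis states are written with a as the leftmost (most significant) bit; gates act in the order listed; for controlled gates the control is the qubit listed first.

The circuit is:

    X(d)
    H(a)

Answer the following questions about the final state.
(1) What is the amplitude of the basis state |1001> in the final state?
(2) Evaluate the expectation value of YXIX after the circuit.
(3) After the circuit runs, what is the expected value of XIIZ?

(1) The amplitude on |1001> is sqrt(2)/2.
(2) The observable YXIX averages to 0.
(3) In the final state, XIIZ has expectation -1.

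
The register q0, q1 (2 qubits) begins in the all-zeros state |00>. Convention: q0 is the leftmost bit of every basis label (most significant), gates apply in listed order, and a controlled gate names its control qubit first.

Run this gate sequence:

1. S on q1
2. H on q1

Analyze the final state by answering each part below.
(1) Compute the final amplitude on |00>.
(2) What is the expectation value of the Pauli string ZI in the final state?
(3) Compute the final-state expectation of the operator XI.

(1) |00> carries amplitude sqrt(2)/2 in the final state.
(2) In the final state, ZI has expectation 1.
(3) The expectation value of XI is 0.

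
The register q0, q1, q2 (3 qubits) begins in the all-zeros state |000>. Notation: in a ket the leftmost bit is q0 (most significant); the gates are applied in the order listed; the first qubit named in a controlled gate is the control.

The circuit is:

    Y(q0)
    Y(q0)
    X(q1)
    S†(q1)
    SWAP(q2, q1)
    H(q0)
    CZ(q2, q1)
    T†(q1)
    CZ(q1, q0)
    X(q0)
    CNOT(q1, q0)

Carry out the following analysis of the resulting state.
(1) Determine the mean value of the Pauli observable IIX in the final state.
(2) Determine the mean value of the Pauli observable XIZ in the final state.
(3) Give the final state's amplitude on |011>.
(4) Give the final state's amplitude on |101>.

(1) The observable IIX averages to 0.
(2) In the final state, XIZ has expectation -1.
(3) The amplitude on |011> is 0.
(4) |101> carries amplitude -sqrt(2)*I/2 in the final state.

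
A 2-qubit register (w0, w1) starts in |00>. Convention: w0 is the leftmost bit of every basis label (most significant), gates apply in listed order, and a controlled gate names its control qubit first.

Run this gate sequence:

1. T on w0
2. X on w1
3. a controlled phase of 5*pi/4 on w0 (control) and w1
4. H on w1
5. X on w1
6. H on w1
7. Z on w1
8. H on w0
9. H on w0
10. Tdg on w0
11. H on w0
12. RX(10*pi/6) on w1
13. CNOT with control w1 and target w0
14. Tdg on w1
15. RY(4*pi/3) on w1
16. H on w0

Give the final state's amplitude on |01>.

The amplitude on |01> is sqrt(3)*(-I - exp(3*I*pi/4))/4. Key observation: the block from step 4 through step 7 cancels to the identity and can be dropped.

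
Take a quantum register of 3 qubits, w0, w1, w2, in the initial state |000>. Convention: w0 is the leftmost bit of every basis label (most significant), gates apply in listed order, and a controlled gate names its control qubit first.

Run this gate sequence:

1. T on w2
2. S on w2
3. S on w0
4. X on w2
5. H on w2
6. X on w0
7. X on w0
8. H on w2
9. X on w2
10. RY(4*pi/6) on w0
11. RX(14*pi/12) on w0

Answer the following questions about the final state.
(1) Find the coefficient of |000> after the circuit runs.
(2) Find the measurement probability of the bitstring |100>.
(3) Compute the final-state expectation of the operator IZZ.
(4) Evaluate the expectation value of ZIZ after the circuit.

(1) The amplitude on |000> is (1 - I)*(-sqrt(6)*I + sqrt(2)*(2 - I))/8.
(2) A full measurement returns |100> with probability 1/2 - sqrt(3)/8.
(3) The observable IZZ averages to 1.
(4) In the final state, ZIZ has expectation sqrt(3)/4.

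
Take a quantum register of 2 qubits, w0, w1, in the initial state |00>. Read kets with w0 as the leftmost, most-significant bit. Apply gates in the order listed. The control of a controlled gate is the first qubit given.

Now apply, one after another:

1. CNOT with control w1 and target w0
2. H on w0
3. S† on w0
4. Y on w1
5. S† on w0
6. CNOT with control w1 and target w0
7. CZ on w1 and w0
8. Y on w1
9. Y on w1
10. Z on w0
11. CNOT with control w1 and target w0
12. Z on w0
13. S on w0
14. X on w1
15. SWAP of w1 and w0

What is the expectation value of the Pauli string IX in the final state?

The observable IX averages to 0.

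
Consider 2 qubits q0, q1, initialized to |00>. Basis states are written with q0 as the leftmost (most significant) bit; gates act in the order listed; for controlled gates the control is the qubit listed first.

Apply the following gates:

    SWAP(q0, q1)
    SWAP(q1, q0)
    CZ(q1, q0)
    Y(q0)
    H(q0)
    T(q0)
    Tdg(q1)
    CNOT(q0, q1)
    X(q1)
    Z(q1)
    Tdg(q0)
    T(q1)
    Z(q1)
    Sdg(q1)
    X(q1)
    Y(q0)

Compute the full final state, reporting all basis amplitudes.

The resulting statevector has amplitude 0 on |00>, -sqrt(2)/2 on |01>, sqrt(2)*exp(3*I*pi/4)/2 on |10>, 0 on |11>.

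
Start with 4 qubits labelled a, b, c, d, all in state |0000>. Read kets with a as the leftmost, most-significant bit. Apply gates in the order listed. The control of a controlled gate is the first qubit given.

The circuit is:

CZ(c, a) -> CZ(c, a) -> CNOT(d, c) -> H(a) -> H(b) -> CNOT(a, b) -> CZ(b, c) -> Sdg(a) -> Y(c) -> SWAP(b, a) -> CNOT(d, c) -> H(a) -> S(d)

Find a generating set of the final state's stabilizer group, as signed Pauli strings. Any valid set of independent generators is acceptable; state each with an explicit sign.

The final state is stabilized by the group generated by -IYII, +ZIII, -IIZI, +IIIZ; other independent generating sets are equally valid. Key observation: gates 1-2 undo each other exactly, leaving only the rest of the circuit to track.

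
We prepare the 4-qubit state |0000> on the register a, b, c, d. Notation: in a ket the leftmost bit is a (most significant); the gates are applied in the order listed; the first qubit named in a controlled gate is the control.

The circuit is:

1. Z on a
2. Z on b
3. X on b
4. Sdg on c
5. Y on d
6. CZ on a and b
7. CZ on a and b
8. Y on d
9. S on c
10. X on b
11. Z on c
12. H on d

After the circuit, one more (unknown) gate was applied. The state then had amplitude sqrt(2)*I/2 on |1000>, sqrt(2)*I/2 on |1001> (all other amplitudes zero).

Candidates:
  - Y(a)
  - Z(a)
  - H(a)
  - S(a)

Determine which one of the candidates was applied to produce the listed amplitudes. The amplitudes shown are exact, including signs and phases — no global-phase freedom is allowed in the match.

It was Y(a) that produced the state shown. Key observation: steps 3-10 multiply out to the identity, so the circuit reduces to the remaining gates.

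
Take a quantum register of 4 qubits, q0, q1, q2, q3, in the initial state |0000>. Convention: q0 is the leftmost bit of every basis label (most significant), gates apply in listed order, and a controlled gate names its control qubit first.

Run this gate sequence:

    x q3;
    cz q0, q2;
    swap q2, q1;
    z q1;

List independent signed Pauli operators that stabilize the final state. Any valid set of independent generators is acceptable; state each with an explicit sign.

One valid set of independent stabilizer generators is +ZIII, +IZII, +IIZI, -IIIZ (any independent generating set of the same group is equally correct).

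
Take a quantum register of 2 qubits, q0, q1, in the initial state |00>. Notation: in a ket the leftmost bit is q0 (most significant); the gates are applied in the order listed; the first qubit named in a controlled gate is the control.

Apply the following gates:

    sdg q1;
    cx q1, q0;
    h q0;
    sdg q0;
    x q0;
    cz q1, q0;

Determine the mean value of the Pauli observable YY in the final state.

The expectation value of YY is 0.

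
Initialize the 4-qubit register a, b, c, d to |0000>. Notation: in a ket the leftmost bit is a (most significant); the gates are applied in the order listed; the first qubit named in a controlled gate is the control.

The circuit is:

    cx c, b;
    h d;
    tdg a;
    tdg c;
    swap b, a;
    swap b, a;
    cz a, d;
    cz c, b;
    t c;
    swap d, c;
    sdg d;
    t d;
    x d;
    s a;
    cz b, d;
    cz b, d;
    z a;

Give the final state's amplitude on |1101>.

The amplitude on |1101> is 0. Key observation: steps 5-6 multiply out to the identity, so the circuit reduces to the remaining gates.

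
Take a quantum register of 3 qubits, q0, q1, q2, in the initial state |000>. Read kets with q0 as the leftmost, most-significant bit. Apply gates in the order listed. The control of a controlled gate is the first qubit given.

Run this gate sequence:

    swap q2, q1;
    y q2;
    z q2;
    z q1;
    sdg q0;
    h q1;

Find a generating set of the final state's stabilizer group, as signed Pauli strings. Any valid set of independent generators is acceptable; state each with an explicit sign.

One valid set of independent stabilizer generators is +IXI, +ZII, -IIZ (any independent generating set of the same group is equally correct).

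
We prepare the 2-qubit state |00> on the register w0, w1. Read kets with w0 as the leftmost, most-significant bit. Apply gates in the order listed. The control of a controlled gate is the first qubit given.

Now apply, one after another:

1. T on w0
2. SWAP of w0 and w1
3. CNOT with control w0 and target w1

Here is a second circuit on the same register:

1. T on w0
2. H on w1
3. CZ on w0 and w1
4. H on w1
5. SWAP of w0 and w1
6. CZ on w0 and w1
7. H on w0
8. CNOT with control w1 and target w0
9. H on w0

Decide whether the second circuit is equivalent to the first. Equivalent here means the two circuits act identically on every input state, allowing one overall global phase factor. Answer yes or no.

No — the two circuits implement different unitaries, even allowing a global phase.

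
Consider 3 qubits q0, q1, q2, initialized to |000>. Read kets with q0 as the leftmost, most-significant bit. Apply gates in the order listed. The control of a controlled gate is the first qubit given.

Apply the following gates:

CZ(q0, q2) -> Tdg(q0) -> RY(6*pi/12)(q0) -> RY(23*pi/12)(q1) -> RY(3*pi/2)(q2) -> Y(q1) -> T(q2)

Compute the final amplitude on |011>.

The final state's coefficient on |011> equals (-sqrt(3*sqrt(2) + 6)/8 - sqrt(2 - sqrt(2))/8)*exp(3*I*pi/4).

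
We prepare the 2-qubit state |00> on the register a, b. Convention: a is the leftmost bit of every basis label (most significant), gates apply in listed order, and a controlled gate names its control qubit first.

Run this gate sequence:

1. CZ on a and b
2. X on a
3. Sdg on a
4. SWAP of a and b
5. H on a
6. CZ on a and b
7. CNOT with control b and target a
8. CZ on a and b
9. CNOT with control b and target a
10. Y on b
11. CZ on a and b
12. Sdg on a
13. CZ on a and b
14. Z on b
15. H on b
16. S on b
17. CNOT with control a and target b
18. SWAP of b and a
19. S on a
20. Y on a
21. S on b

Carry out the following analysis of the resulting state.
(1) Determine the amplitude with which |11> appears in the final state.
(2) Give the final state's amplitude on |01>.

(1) The amplitude on |11> is -1/2.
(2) The final state's coefficient on |01> equals 1/2.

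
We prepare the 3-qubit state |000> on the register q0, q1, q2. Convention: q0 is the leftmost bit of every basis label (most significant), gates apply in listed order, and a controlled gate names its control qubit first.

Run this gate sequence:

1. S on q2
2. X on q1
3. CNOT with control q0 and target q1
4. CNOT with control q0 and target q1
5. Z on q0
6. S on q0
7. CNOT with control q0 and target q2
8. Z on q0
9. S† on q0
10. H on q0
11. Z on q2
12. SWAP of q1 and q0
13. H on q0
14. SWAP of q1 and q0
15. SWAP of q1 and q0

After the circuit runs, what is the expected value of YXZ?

The expectation value of YXZ is 0.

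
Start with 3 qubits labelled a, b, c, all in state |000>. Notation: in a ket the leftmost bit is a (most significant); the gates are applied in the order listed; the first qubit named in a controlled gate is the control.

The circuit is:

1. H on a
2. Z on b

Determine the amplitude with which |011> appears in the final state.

|011> carries amplitude 0 in the final state.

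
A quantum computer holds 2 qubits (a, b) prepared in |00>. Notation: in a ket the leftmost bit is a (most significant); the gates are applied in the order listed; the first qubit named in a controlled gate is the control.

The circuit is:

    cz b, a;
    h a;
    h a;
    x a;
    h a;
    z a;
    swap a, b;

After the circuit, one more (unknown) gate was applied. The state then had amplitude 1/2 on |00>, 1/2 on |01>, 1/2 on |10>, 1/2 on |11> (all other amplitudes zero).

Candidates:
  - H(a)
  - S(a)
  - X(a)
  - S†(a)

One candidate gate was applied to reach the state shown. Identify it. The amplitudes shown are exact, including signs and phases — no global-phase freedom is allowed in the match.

It was H(a) that produced the state shown. Key observation: the block from step 3 through step 6 cancels to the identity and can be dropped.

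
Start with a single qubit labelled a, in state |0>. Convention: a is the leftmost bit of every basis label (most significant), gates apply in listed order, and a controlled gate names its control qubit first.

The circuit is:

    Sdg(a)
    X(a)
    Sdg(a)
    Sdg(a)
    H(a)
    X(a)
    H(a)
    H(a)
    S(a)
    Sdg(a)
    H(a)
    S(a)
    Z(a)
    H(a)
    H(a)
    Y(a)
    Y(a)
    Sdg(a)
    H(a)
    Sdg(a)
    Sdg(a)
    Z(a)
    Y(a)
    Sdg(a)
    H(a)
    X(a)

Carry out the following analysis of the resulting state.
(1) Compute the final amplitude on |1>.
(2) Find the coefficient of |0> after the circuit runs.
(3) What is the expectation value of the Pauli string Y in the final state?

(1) |1> carries amplitude -1/2 - I/2 in the final state.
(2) The amplitude on |0> is 1/2 - I/2.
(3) The expectation value of Y is -1.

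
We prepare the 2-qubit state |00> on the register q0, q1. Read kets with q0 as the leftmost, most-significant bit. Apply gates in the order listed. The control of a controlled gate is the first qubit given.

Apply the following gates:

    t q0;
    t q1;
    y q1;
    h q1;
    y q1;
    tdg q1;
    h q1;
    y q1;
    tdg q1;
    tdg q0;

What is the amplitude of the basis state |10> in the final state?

The amplitude on |10> is 0.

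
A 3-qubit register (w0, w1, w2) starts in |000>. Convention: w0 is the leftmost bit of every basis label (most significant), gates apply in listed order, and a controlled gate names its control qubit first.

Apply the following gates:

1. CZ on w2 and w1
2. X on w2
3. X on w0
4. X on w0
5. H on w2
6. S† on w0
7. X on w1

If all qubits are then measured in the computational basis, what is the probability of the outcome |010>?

A full measurement returns |010> with probability 1/2.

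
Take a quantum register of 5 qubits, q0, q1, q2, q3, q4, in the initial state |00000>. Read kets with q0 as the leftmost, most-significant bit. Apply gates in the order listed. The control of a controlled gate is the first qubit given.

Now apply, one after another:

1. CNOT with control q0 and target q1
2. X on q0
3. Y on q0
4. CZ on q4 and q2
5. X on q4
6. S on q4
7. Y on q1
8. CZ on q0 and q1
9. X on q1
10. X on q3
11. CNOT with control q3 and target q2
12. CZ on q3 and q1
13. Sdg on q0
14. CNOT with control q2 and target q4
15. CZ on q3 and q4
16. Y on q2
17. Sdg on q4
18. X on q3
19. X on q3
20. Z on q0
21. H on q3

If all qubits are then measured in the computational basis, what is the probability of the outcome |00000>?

A full measurement returns |00000> with probability 1/2.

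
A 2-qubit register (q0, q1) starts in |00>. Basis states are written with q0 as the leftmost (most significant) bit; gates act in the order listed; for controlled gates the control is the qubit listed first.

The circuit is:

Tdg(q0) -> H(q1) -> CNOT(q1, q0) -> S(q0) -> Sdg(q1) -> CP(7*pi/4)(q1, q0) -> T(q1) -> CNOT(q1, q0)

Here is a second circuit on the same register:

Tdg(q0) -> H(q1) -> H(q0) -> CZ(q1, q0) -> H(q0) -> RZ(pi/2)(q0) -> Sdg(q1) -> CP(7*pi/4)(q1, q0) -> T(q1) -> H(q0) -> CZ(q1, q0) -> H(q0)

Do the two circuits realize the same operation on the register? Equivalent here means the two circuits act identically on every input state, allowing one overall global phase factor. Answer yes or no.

Yes — the two circuits implement the same unitary up to a global phase.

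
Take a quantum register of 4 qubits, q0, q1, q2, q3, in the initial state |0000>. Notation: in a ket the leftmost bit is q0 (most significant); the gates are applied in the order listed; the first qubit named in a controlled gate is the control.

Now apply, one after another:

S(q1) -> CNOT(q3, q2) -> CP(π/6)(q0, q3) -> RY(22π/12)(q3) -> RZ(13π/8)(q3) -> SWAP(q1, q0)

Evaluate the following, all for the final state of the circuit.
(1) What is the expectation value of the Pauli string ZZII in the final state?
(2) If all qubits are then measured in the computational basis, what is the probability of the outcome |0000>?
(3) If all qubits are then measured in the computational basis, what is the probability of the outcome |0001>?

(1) In the final state, ZZII has expectation 1.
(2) Outcome |0000> occurs with probability sqrt(3)/4 + 1/2.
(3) Outcome |0001> occurs with probability 1/2 - sqrt(3)/4.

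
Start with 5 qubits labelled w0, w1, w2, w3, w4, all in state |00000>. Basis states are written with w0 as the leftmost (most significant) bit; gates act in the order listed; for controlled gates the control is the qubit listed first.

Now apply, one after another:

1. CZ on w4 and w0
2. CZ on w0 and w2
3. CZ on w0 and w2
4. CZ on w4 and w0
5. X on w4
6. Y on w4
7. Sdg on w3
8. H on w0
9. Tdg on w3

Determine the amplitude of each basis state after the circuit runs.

The final amplitudes are -sqrt(2)*I/2 on |00000>, -sqrt(2)*I/2 on |10000>, and 0 on every other basis state. Key observation: steps 1-4 multiply out to the identity, so the circuit reduces to the remaining gates.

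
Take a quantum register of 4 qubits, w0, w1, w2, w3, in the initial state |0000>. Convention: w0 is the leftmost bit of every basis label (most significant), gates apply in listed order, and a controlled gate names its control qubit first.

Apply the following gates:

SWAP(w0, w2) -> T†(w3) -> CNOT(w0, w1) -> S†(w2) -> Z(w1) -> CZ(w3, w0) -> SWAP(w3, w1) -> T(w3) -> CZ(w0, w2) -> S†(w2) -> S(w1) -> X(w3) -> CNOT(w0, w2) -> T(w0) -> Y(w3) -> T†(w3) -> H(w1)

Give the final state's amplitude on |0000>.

|0000> carries amplitude -sqrt(2)*I/2 in the final state.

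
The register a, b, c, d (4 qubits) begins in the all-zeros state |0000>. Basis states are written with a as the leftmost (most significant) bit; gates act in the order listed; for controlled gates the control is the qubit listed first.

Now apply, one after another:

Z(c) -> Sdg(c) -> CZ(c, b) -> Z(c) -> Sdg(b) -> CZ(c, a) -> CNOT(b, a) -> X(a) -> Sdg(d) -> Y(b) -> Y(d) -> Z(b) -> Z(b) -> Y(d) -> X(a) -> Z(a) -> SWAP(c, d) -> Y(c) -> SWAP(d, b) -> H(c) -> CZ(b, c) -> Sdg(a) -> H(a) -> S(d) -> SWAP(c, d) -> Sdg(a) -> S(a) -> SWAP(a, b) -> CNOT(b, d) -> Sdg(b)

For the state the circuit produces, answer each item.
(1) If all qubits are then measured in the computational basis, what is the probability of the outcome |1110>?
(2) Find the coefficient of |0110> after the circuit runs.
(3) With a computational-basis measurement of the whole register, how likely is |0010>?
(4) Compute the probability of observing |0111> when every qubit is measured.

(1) The probability of measuring |1110> is 0.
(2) |0110> carries amplitude 1/2 in the final state.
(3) Outcome |0010> occurs with probability 1/4.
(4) A full measurement returns |0111> with probability 1/4.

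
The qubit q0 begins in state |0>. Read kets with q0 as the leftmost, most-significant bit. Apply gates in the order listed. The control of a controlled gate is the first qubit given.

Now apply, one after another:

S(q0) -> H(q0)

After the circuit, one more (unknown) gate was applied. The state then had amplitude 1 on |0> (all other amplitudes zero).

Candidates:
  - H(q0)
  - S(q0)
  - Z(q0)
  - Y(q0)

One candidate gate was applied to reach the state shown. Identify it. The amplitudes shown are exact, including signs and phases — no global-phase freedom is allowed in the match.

It was H(q0) that produced the state shown.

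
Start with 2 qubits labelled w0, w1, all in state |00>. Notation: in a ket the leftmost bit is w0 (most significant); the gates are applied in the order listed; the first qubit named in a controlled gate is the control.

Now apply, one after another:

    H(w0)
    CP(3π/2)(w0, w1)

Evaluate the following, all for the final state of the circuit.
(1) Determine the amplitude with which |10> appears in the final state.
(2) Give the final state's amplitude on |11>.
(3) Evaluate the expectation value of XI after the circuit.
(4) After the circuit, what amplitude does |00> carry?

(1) |10> carries amplitude sqrt(2)/2 in the final state.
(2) The amplitude on |11> is 0.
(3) The expectation value of XI is 1.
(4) The amplitude on |00> is sqrt(2)/2.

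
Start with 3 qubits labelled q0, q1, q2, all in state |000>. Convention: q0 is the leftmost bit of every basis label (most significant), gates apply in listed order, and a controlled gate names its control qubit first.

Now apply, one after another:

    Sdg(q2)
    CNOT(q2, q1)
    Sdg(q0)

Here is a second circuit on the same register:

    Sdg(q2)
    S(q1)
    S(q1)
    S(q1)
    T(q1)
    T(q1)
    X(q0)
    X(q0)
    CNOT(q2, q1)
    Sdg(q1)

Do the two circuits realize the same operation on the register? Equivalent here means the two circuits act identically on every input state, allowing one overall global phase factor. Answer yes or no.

No, they are not equivalent — no single phase factor reconciles the two unitaries.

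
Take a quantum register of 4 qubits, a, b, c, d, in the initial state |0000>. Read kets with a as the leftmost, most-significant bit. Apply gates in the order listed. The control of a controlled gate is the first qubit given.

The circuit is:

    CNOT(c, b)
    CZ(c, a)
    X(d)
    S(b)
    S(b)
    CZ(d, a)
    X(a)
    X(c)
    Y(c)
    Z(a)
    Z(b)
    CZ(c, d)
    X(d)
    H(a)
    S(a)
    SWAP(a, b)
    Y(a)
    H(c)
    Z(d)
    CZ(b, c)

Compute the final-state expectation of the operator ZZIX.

The observable ZZIX averages to 0.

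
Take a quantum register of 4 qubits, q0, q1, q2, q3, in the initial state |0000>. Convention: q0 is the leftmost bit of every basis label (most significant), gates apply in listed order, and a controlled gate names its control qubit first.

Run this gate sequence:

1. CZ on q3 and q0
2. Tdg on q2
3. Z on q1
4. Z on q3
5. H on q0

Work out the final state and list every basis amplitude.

After the circuit, the state carries amplitude sqrt(2)/2 on |0000>, sqrt(2)/2 on |1000>, and 0 on every other basis state.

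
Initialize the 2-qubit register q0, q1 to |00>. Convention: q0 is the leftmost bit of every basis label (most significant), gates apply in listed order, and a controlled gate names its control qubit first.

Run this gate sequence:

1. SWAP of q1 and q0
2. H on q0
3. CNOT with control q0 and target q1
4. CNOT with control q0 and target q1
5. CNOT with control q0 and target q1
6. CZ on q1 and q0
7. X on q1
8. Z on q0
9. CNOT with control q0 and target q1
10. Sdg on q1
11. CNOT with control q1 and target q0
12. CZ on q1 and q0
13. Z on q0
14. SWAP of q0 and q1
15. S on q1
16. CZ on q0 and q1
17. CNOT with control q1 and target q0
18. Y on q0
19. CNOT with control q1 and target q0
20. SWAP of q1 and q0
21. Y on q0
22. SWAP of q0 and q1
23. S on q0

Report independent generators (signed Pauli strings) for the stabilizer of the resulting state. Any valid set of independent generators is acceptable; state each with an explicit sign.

The stabilizer group can be generated by +IY, +ZI, among other valid generating sets.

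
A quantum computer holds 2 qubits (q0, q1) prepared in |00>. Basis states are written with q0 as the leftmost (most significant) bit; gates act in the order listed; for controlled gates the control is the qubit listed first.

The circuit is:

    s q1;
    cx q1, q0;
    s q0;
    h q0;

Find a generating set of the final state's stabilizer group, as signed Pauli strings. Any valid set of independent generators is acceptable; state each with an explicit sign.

The stabilizer group can be generated by +XI, +IZ, among other valid generating sets.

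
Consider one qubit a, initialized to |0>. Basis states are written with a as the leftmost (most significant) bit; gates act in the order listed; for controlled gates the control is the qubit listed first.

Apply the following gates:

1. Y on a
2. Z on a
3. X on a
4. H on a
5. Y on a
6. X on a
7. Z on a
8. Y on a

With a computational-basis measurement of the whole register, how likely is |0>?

A full measurement returns |0> with probability 1/2.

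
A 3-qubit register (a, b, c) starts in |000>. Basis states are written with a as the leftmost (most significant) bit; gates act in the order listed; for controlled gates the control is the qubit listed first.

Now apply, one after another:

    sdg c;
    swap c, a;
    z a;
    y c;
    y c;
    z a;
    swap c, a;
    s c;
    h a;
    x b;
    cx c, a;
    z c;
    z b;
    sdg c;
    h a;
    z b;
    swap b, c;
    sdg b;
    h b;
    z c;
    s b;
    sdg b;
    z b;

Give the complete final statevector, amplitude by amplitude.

After the circuit, the state carries amplitude -sqrt(2)/2 on |001>, sqrt(2)/2 on |011>, and 0 on every other basis state. Key observation: steps 1-8 multiply out to the identity, so the circuit reduces to the remaining gates.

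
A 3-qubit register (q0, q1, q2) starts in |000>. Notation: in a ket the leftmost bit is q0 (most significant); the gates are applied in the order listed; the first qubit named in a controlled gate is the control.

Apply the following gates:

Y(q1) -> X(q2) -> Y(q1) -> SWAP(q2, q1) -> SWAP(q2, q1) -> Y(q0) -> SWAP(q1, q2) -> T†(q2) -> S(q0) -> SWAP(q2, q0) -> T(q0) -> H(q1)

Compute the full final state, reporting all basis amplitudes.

The final amplitudes are -sqrt(2)/2 on |001>, sqrt(2)/2 on |011>, and 0 on every other basis state. Key observation: steps 4-5 multiply out to the identity, so the circuit reduces to the remaining gates.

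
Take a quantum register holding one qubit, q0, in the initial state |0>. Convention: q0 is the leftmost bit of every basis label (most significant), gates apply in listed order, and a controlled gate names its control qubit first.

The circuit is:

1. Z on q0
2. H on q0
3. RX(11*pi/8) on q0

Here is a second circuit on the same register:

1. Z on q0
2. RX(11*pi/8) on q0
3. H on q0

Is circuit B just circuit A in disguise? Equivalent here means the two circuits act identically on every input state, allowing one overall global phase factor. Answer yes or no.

No: there is an input state on which the two circuits produce genuinely different outputs (not merely differing by a phase).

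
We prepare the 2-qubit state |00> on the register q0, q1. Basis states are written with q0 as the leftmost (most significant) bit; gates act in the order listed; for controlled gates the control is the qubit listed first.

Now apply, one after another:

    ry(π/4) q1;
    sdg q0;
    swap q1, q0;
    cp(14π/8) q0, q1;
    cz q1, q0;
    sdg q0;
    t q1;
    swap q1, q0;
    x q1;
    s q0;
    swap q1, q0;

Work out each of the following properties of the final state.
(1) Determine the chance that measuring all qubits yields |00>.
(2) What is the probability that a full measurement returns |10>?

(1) A full measurement returns |00> with probability 1/2 - sqrt(2)/4.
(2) A full measurement returns |10> with probability sqrt(2)/4 + 1/2.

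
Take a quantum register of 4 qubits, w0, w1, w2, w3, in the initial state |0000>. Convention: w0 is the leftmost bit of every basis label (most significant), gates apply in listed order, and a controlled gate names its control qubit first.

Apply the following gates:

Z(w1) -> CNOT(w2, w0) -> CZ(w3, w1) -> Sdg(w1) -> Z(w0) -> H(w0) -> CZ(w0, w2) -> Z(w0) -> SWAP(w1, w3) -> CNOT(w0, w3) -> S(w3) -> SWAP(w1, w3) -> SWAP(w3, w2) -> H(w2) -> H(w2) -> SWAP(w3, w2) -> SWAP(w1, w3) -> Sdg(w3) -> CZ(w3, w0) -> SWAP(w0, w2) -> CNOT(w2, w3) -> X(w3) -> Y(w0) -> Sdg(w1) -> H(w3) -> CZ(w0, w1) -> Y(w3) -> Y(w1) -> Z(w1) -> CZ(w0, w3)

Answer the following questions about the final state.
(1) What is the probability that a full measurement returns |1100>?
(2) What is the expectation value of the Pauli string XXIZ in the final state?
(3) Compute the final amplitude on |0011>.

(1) A full measurement returns |1100> with probability 1/4. Key observation: gates 11-18 undo each other exactly, leaving only the rest of the circuit to track.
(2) The observable XXIZ averages to 0.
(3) The amplitude on |0011> is 0.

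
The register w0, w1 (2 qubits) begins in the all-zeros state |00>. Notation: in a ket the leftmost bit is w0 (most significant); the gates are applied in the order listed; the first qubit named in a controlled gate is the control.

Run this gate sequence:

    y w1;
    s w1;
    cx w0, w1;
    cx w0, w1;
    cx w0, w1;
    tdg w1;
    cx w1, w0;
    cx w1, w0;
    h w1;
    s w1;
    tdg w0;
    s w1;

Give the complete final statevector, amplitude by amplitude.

The resulting statevector has amplitude sqrt(2)*exp(3*I*pi/4)/2 on |00>, sqrt(2)*exp(3*I*pi/4)/2 on |01>, 0 on |10>, 0 on |11>. Key observation: the block from step 3 through step 4 cancels to the identity and can be dropped.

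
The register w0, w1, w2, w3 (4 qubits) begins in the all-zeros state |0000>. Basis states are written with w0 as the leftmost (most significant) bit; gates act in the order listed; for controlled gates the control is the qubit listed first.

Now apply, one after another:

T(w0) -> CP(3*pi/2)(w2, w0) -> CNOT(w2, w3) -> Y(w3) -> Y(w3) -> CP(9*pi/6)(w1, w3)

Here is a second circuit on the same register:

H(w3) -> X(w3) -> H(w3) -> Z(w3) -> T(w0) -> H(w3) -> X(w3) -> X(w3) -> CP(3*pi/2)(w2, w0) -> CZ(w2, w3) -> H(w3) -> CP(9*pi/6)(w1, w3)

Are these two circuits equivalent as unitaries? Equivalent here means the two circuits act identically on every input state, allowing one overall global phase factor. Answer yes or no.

Yes, they are equivalent — the unitaries differ by at most a global phase.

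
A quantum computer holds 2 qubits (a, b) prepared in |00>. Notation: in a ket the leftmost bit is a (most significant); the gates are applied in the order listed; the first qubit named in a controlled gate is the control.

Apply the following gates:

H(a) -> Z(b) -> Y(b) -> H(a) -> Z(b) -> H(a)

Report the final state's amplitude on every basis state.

The final amplitudes are 0 on |00>, -sqrt(2)*I/2 on |01>, 0 on |10>, -sqrt(2)*I/2 on |11>.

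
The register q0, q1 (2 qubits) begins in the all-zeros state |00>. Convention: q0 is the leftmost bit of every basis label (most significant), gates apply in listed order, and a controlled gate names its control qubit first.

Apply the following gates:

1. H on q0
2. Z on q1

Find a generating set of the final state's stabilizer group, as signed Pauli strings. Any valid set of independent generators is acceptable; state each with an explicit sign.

The stabilizer group can be generated by +XI, +IZ, among other valid generating sets.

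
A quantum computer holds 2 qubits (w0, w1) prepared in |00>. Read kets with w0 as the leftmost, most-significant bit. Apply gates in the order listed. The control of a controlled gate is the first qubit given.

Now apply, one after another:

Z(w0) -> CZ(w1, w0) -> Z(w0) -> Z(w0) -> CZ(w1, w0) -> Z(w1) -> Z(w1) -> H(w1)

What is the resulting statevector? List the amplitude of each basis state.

The final amplitudes are sqrt(2)/2 on |00>, sqrt(2)/2 on |01>, 0 on |10>, 0 on |11>. Key observation: the block from step 2 through step 5 cancels to the identity and can be dropped.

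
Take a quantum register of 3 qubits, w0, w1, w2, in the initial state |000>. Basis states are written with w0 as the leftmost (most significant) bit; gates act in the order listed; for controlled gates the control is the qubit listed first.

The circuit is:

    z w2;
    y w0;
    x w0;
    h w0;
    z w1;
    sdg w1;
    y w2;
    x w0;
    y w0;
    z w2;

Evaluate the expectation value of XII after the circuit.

The observable XII averages to -1.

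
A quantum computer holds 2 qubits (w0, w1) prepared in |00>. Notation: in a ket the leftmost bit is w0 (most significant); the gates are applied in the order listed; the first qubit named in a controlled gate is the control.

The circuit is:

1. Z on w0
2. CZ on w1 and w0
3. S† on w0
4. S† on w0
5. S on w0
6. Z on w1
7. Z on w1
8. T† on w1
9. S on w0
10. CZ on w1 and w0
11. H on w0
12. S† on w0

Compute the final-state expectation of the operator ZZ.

The observable ZZ averages to 0.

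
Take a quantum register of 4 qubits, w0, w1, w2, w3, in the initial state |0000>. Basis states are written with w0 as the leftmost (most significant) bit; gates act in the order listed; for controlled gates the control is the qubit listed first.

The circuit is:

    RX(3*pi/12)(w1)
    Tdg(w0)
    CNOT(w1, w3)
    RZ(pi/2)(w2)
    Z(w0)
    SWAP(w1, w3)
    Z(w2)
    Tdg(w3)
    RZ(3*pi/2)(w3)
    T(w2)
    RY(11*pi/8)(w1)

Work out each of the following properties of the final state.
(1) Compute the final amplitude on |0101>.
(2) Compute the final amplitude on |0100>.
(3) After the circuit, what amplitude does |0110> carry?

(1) |0101> carries amplitude sqrt(2 - sqrt(2))*exp(3*I*pi/4)*cos(5*pi/16)/2 in the final state.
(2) The amplitude on |0100> is -sqrt(sqrt(2) + 2)*sin(5*pi/16)/2.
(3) The final state's coefficient on |0110> equals 0.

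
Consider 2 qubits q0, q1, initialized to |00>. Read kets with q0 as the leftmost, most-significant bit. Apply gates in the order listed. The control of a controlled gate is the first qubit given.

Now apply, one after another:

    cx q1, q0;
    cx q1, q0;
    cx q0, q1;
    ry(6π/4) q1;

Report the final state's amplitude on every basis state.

The resulting statevector has amplitude -sqrt(2)/2 on |00>, sqrt(2)/2 on |01>, 0 on |10>, 0 on |11>. Key observation: steps 1-2 multiply out to the identity, so the circuit reduces to the remaining gates.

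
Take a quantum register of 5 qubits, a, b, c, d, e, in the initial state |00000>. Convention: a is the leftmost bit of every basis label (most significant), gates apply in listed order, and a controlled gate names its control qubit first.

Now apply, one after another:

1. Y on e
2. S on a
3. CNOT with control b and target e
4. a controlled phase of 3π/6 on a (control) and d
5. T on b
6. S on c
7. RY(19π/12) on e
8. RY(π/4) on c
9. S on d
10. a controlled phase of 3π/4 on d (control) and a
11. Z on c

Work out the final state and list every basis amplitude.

The resulting statevector has amplitude I*(-2*sqrt(3) - sqrt(6) + sqrt(2))/8 on |00000>, I*(-sqrt(6) - 2 - sqrt(2))/8 on |00001>, I*(-2 + sqrt(2) + sqrt(6))/8 on |00100>, I*(-sqrt(6) + sqrt(2) + 2*sqrt(3))/8 on |00101>, and 0 on every other basis state.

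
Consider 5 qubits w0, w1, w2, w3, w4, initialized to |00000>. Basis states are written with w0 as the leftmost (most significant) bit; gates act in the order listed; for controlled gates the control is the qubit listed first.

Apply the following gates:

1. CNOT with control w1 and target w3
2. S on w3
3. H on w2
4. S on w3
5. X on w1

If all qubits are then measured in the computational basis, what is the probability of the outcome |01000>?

A full measurement returns |01000> with probability 1/2.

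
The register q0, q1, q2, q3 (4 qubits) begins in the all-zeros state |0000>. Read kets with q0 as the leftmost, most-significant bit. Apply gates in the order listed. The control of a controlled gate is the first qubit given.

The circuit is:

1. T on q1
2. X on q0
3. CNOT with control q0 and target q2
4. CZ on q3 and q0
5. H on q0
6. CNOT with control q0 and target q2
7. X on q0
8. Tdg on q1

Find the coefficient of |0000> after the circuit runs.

The amplitude on |0000> is -sqrt(2)/2.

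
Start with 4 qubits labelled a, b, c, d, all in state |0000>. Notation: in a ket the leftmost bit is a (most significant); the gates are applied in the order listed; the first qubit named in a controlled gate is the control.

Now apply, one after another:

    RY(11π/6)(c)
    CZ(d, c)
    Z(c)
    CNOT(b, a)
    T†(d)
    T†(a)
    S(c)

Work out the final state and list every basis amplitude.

After the circuit, the state carries amplitude -sqrt(6)/4 - sqrt(2)/4 on |0000>, I*(-sqrt(6) + sqrt(2))/4 on |0010>, and 0 on every other basis state.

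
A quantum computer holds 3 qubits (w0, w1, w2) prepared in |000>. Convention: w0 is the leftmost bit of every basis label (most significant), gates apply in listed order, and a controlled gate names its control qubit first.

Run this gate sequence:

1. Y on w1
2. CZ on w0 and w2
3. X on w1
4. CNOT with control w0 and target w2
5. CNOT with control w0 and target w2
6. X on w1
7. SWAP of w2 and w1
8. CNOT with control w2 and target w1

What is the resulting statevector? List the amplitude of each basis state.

The final amplitudes are I on |011>, and 0 on every other basis state. Key observation: the block from step 3 through step 6 cancels to the identity and can be dropped.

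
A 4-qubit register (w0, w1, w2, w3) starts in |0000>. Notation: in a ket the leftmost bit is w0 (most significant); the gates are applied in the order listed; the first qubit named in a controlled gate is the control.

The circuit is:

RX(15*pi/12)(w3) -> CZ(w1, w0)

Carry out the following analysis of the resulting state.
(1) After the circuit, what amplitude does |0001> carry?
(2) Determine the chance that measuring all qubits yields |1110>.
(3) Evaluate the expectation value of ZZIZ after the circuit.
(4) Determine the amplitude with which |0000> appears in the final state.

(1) The amplitude on |0001> is -I*sqrt(sqrt(2) + 2)/2.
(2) A full measurement returns |1110> with probability 0.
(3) The expectation value of ZZIZ is -sqrt(2)/2.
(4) The amplitude on |0000> is -sqrt(2 - sqrt(2))/2.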